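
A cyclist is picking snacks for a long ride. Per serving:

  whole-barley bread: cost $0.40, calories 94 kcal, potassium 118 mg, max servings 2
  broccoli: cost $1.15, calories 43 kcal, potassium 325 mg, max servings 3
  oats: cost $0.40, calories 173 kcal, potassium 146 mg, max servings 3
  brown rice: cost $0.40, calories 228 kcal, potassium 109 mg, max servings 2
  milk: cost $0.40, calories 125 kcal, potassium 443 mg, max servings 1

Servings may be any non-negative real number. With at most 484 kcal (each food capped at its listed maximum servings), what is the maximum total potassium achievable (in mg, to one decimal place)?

1689.4 mg

Potassium per kcal: broccoli 7.558, milk 3.544, whole-barley bread 1.255, oats 0.8439, brown rice 0.4781.
Take 3 servings of broccoli: uses 129 kcal, +975.0 mg potassium (running total 975.0 mg).
Take 1 serving of milk: uses 125 kcal, +443.0 mg potassium (running total 1418.0 mg).
Take 2 servings of whole-barley bread: uses 188 kcal, +236.0 mg potassium (running total 1654.0 mg).
Take 0.2428 servings of oats: uses 42 kcal, +35.4 mg potassium (running total 1689.4 mg).
Filling greedily by potassium-per-kcal is optimal for one linear limit, giving 1689.4 mg.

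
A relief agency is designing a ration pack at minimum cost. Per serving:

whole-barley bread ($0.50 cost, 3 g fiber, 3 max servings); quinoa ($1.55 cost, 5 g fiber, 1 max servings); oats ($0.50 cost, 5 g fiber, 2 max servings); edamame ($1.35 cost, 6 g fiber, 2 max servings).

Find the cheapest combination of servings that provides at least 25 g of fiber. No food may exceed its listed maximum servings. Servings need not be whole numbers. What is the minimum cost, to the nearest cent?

$3.85

Cost per g of fiber: oats $0.1000, whole-barley bread $0.1667, edamame $0.2250, quinoa $0.3100.
Take 2 servings of oats: +10.0 g fiber for $1.00 (total $1.00, still need 15.0 g).
Take 3 servings of whole-barley bread: +9.0 g fiber for $1.50 (total $2.50, still need 6.0 g).
Take 1 serving of edamame: +6.0 g fiber for $1.35 (total $3.85, still need 0.0 g).
Filling from the cheapest source first is optimal under one linear minimum: $3.85.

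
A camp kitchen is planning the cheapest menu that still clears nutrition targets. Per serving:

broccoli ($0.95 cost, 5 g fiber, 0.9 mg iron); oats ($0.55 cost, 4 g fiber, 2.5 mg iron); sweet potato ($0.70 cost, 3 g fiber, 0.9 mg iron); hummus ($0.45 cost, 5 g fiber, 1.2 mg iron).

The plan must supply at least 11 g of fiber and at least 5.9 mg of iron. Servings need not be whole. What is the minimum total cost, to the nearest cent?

Check every corner: each single food scaled to meet both minima, and each pair solved so both constraints bind.
broccoli only: max(11/5, 5.9/0.9) = 6.556 servings → $6.23.
oats only: max(11/4, 5.9/2.5) = 2.75 servings → $1.51.
sweet potato only: max(11/3, 5.9/0.9) = 6.556 servings → $4.59.
hummus only: max(11/5, 5.9/1.2) = 4.917 servings → $2.21.
broccoli + oats with both tight: 0.4382 servings and 2.202 servings → $1.63.
broccoli + sweet potato: the both-tight solution has a negative serving — not a feasible corner.
broccoli + hummus: intersection lies outside the first quadrant.
oats + sweet potato with both tight: 2 servings and 1 serving → $1.80.
oats + hummus with both tight: 2.117 servings and 0.5065 servings → $1.39.
sweet potato + hummus: the both-tight solution has a negative serving — not a feasible corner.
So the least-cost plan costs $1.39.

$1.39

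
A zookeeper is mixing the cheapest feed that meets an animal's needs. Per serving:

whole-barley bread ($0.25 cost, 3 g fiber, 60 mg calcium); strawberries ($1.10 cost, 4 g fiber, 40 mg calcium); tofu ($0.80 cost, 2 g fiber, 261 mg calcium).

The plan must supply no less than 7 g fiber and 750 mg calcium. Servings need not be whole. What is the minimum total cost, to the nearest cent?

This is a tiny linear program; its minimum lies at a vertex of the feasible set. List the vertices and price them.
whole-barley bread only: max(7/3, 750/60) = 12.5 servings → $3.12.
strawberries only: max(7/4, 750/40) = 18.75 servings → $20.62.
tofu only: max(7/2, 750/261) = 3.5 servings → $2.80.
whole-barley bread + strawberries with both targets exact would need a negative amount; discard.
whole-barley bread + tofu with both tight: 0.4932 servings and 2.76 servings → $2.33.
strawberries + tofu with both tight: 0.3392 servings and 2.822 servings → $2.63.
So the least-cost plan costs $2.33.

$2.33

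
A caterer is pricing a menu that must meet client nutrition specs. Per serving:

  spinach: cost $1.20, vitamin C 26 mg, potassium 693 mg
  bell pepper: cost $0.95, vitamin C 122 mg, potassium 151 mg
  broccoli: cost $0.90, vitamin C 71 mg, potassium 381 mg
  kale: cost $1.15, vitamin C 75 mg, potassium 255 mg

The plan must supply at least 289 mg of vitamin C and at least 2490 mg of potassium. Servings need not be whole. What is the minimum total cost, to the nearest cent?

$5.14

Two binding constraints pin down two serving amounts, so the optimal mix uses at most two foods. The candidates are each food alone (scaled to the tighter of vitamin C/potassium) and each pair with both constraints tight.
spinach only: max(289/26, 2490/693) = 11.12 servings → $13.34.
bell pepper only: max(289/122, 2490/151) = 16.49 servings → $15.67.
broccoli only: max(289/71, 2490/381) = 6.535 servings → $5.88.
kale only: max(289/75, 2490/255) = 9.765 servings → $11.23.
spinach + bell pepper with both tight: 3.227 servings and 1.681 servings → $5.47.
spinach + broccoli with both tight: 1.697 servings and 3.449 servings → $5.14.
spinach + kale with both tight: 2.493 servings and 2.989 servings → $6.43.
bell pepper + broccoli: intersection lies outside the first quadrant.
bell pepper + kale: intersection lies outside the first quadrant.
broccoli + kale: the both-tight solution has a negative serving — not a feasible corner.
So the least-cost plan costs $5.14.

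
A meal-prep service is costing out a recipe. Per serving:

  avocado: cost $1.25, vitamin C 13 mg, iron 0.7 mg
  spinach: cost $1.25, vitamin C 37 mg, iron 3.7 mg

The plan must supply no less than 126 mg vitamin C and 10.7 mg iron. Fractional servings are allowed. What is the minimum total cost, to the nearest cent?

This is a tiny linear program; its minimum lies at a vertex of the feasible set. List the vertices and price them.
avocado only: max(126/13, 10.7/0.7) = 15.29 servings → $19.11.
spinach only: max(126/37, 10.7/3.7) = 3.405 servings → $4.26.
avocado + spinach with both tight: 3.167 servings and 2.293 servings → $6.82.
So the least-cost plan costs $4.26.

$4.26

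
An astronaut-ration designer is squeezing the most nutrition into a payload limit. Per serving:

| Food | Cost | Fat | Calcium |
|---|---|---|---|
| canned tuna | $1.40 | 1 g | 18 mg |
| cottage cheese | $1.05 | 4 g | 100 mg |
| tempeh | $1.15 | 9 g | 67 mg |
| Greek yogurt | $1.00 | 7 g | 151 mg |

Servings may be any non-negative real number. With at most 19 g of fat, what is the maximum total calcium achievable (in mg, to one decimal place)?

Calcium per g fat: cottage cheese 25, Greek yogurt 21.57, canned tuna 18, tempeh 7.444.
With no serving limits, spend the whole fat allowance on cottage cheese: 19 g / 4 g × 100 mg = 475.0 mg.

475.0 mg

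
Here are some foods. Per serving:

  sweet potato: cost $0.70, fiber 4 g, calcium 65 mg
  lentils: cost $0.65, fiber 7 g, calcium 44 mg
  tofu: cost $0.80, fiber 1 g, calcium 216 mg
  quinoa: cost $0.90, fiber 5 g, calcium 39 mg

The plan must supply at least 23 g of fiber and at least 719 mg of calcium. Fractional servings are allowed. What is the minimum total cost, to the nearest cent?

$4.07

Minimising a linear cost over {fiber ≥ 23, calcium ≥ 719, servings ≥ 0} — the optimum is at a vertex, using one or two foods.
sweet potato only: max(23/4, 719/65) = 11.06 servings → $7.74.
lentils only: max(23/7, 719/44) = 16.34 servings → $10.62.
tofu only: max(23/1, 719/216) = 23 servings → $18.40.
quinoa only: max(23/5, 719/39) = 18.44 servings → $16.59.
sweet potato + lentils: the both-tight solution has a negative serving — not a feasible corner.
sweet potato + tofu with both tight: 5.318 servings and 1.728 servings → $5.11.
sweet potato + quinoa: the both-tight solution has a negative serving — not a feasible corner.
lentils + tofu with both tight: 2.894 servings and 2.739 servings → $4.07.
lentils + quinoa with both targets exact would need a negative amount; discard.
tofu + quinoa with both tight: 2.592 servings and 4.082 servings → $5.75.
Cheapest feasible corner: $4.07.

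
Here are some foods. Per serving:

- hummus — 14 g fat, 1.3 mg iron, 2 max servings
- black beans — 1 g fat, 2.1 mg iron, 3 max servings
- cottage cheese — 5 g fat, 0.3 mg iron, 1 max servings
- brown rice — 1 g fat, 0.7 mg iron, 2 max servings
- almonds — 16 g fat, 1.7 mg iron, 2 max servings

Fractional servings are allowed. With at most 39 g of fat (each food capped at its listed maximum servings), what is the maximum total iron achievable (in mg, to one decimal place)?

11.3 mg

Iron per g fat: black beans 2.1, brown rice 0.7, almonds 0.1062, hummus 0.09286, cottage cheese 0.06.
Take 3 servings of black beans: uses 3 g fat, +6.3 mg iron (running total 6.3 mg).
Take 2 servings of brown rice: uses 2 g fat, +1.4 mg iron (running total 7.7 mg).
Take 2 servings of almonds: uses 32 g fat, +3.4 mg iron (running total 11.1 mg).
Take 0.1429 servings of hummus: uses 2 g fat, +0.2 mg iron (running total 11.3 mg).
Greedy by best ratio exhausts the fat allowance optimally: 11.3 mg.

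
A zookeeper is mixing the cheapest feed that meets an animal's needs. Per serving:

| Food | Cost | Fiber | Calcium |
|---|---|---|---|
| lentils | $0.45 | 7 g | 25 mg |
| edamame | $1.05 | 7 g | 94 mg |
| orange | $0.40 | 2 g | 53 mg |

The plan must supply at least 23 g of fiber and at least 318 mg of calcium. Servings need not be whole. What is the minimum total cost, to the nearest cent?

Minimising a linear cost over {fiber ≥ 23, calcium ≥ 318, servings ≥ 0} — the optimum is at a vertex, using one or two foods.
lentils only: max(23/7, 318/25) = 12.72 servings → $5.72.
edamame only: max(23/7, 318/94) = 3.383 servings → $3.55.
orange only: max(23/2, 318/53) = 11.5 servings → $4.60.
lentils + edamame: intersection lies outside the first quadrant.
lentils + orange with both tight: 1.816 servings and 5.143 servings → $2.87.
edamame + orange with both tight: 3.186 servings and 0.3497 servings → $3.48.
The minimum over all feasible corners is $2.87.

$2.87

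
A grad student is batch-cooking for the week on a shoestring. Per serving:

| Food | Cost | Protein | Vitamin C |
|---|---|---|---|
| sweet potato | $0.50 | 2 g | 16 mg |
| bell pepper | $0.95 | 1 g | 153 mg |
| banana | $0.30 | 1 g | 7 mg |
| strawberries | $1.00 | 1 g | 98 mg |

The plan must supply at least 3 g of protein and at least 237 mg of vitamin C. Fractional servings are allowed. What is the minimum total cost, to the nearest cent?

$1.78

This is a tiny linear program; its minimum lies at a vertex of the feasible set. List the vertices and price them.
sweet potato only: max(3/2, 237/16) = 14.81 servings → $7.41.
bell pepper only: max(3/1, 237/153) = 3 servings → $2.85.
banana only: max(3/1, 237/7) = 33.86 servings → $10.16.
strawberries only: max(3/1, 237/98) = 3 servings → $3.00.
sweet potato + bell pepper with both tight: 0.7655 servings and 1.469 servings → $1.78.
sweet potato + banana: intersection lies outside the first quadrant.
sweet potato + strawberries with both tight: 0.3167 servings and 2.367 servings → $2.52.
bell pepper + banana with both tight: 1.479 servings and 1.521 servings → $1.86.
bell pepper + strawberries with both targets exact would need a negative amount; discard.
banana + strawberries with both tight: 0.6264 servings and 2.374 servings → $2.56.
Cheapest feasible corner: $1.78.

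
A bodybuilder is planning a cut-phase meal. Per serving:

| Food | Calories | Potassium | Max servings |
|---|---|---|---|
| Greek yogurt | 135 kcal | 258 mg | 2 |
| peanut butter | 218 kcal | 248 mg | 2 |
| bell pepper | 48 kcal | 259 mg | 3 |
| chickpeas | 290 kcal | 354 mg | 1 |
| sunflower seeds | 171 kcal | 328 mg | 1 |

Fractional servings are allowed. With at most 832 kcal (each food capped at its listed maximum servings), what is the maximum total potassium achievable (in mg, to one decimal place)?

1922.5 mg

Potassium per kcal: bell pepper 5.396, sunflower seeds 1.918, Greek yogurt 1.911, chickpeas 1.221, peanut butter 1.138.
Take 3 servings of bell pepper: uses 144 kcal, +777.0 mg potassium (running total 777.0 mg).
Take 1 serving of sunflower seeds: uses 171 kcal, +328.0 mg potassium (running total 1105.0 mg).
Take 2 servings of Greek yogurt: uses 270 kcal, +516.0 mg potassium (running total 1621.0 mg).
Take 0.8517 servings of chickpeas: uses 247 kcal, +301.5 mg potassium (running total 1922.5 mg).
Filling greedily by potassium-per-kcal is optimal for one linear limit, giving 1922.5 mg.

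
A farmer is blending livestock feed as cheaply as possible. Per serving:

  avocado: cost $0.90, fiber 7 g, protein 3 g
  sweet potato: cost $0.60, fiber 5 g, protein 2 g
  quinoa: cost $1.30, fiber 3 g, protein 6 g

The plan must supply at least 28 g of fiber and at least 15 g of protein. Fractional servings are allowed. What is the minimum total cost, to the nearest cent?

$4.10

With two linear requirements the optimum uses one or two foods; enumerate the corners.
avocado only: max(28/7, 15/3) = 5 servings → $4.50.
sweet potato only: max(28/5, 15/2) = 7.5 servings → $4.50.
quinoa only: max(28/3, 15/6) = 9.333 servings → $12.13.
avocado + sweet potato with both targets exact would need a negative amount; discard.
avocado + quinoa with both tight: 3.727 servings and 0.6364 servings → $4.18.
sweet potato + quinoa with both tight: 5.125 servings and 0.7917 servings → $4.10.
So the least-cost plan costs $4.10.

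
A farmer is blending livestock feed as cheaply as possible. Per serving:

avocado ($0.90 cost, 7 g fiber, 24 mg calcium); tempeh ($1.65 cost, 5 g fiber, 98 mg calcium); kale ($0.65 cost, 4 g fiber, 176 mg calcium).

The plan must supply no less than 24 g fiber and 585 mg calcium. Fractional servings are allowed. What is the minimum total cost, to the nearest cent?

Compare the cost at each extreme point of the feasible region.
avocado only: max(24/7, 585/24) = 24.38 servings → $21.94.
tempeh only: max(24/5, 585/98) = 5.969 servings → $9.85.
kale only: max(24/4, 585/176) = 6 servings → $3.90.
avocado + tempeh: the both-tight solution has a negative serving — not a feasible corner.
avocado + kale with both tight: 1.658 servings and 3.098 servings → $3.51.
tempeh + kale with both tight: 3.861 servings and 1.174 servings → $7.13.
So the least-cost plan costs $3.51.

$3.51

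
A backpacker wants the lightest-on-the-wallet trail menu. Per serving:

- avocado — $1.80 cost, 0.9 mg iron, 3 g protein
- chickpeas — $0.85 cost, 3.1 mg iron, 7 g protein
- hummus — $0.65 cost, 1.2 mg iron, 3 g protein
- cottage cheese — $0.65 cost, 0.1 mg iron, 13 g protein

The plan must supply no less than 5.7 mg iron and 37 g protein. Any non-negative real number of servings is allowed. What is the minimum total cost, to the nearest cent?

$2.74

For a min-cost LP with two ≥-constraints, a basic feasible solution has at most two positive variables.
avocado only: max(5.7/0.9, 37/3) = 12.33 servings → $22.20.
chickpeas only: max(5.7/3.1, 37/7) = 5.286 servings → $4.49.
hummus only: max(5.7/1.2, 37/3) = 12.33 servings → $8.02.
cottage cheese only: max(5.7/0.1, 37/13) = 57 servings → $37.05.
avocado + chickpeas with both targets exact would need a negative amount; discard.
avocado + hummus with both targets exact would need a negative amount; discard.
avocado + cottage cheese with both tight: 6.175 servings and 1.421 servings → $12.04.
chickpeas + hummus: the both-tight solution has a negative serving — not a feasible corner.
chickpeas + cottage cheese with both tight: 1.778 servings and 1.889 servings → $2.74.
hummus + cottage cheese with both tight: 4.601 servings and 1.784 servings → $4.15.
Cheapest feasible corner: $2.74.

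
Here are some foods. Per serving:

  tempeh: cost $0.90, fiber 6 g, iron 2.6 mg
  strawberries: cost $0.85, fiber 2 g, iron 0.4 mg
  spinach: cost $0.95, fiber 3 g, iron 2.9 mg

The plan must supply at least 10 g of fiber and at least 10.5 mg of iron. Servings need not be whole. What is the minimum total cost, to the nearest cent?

tempeh only: max(10/6, 10.5/2.6) = 4.038 servings → $3.63.
strawberries only: max(10/2, 10.5/0.4) = 26.25 servings → $22.31.
spinach only: max(10/3, 10.5/2.9) = 3.621 servings → $3.44.
tempeh + strawberries: the both-tight solution has a negative serving — not a feasible corner.
tempeh + spinach: intersection lies outside the first quadrant.
strawberries + spinach: intersection lies outside the first quadrant.
Cheapest feasible corner: $3.44.

$3.44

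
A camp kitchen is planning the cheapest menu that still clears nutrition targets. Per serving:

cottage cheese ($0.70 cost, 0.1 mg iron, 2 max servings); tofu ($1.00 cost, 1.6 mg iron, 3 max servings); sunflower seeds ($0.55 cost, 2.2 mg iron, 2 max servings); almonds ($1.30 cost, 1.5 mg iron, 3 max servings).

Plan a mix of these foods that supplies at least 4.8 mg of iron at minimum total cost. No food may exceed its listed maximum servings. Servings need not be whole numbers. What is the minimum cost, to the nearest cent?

$1.35

Cost per mg of iron: sunflower seeds $0.2500, tofu $0.6250, almonds $0.8667, cottage cheese $7.0000.
Take 2 servings of sunflower seeds: +4.4 mg iron for $1.10 (total $1.10, still need 0.4 mg).
Take 0.25 servings of tofu: +0.4 mg iron for $0.25 (total $1.35, still need 0.0 mg).
Greedy by cheapest-per-mg is optimal for a single linear constraint, so the minimum cost is $1.35.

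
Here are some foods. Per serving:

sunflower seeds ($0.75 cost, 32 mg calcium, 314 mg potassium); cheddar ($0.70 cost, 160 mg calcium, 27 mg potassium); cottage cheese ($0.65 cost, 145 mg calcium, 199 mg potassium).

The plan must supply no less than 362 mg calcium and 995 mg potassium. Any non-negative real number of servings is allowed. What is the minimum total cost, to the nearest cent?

$2.74

With two linear requirements the optimum uses one or two foods; enumerate the corners.
sunflower seeds only: max(362/32, 995/314) = 11.31 servings → $8.48.
cheddar only: max(362/160, 995/27) = 36.85 servings → $25.80.
cottage cheese only: max(362/145, 995/199) = 5 servings → $3.25.
sunflower seeds + cheddar with both tight: 3.026 servings and 1.657 servings → $3.43.
sunflower seeds + cottage cheese with both tight: 1.845 servings and 2.089 servings → $2.74.
cheddar + cottage cheese: intersection lies outside the first quadrant.
Cheapest feasible corner: $2.74.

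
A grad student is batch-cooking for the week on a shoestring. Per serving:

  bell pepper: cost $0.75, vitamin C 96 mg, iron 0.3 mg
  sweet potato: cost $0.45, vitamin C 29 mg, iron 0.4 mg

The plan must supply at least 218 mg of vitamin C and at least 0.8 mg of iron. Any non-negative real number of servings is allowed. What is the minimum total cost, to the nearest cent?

The cheapest plan sits at a corner of the feasible region — with two constraints it uses at most two foods.
bell pepper only: max(218/96, 0.8/0.3) = 2.667 servings → $2.00.
sweet potato only: max(218/29, 0.8/0.4) = 7.517 servings → $3.38.
bell pepper + sweet potato with both tight: 2.155 servings and 0.3838 servings → $1.79.
So the least-cost plan costs $1.79.

$1.79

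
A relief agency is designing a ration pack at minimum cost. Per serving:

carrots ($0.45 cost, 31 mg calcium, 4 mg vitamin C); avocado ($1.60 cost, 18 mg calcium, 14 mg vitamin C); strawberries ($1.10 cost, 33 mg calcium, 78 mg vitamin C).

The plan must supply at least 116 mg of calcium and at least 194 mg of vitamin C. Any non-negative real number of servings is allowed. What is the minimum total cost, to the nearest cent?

Compare the cost at each extreme point of the feasible region.
carrots only: max(116/31, 194/4) = 48.5 servings → $21.82.
avocado only: max(116/18, 194/14) = 13.86 servings → $22.17.
strawberries only: max(116/33, 194/78) = 3.515 servings → $3.87.
carrots + avocado: the both-tight solution has a negative serving — not a feasible corner.
carrots + strawberries with both tight: 1.157 servings and 2.428 servings → $3.19.
avocado + strawberries with both tight: 2.809 servings and 1.983 servings → $6.68.
Cheapest feasible corner: $3.19.

$3.19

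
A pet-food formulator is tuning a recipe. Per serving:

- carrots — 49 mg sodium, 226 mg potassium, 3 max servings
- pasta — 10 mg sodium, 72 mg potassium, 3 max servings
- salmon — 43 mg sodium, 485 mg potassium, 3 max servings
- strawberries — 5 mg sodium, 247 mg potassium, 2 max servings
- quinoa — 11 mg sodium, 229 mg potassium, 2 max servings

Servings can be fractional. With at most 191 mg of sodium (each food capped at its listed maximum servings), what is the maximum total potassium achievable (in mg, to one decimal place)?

Potassium per mg sodium: strawberries 49.4, quinoa 20.82, salmon 11.28, pasta 7.2, carrots 4.612.
Take 2 servings of strawberries: uses 10 mg sodium, +494.0 mg potassium (running total 494.0 mg).
Take 2 servings of quinoa: uses 22 mg sodium, +458.0 mg potassium (running total 952.0 mg).
Take 3 servings of salmon: uses 129 mg sodium, +1455.0 mg potassium (running total 2407.0 mg).
Take 3 servings of pasta: uses 30 mg sodium, +216.0 mg potassium (running total 2623.0 mg).
Greedy by best ratio exhausts the sodium allowance optimally: 2623.0 mg.

2623.0 mg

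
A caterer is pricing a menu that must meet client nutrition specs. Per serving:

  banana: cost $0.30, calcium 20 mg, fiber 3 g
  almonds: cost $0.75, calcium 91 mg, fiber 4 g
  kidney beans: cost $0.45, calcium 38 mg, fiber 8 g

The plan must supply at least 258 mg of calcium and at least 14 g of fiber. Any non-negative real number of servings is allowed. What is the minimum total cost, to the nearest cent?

Check every corner: each single food scaled to meet both minima, and each pair solved so both constraints bind.
banana only: max(258/20, 14/3) = 12.9 servings → $3.87.
almonds only: max(258/91, 14/4) = 3.5 servings → $2.62.
kidney beans only: max(258/38, 14/8) = 6.789 servings → $3.06.
banana + almonds with both tight: 1.254 servings and 2.56 servings → $2.30.
banana + kidney beans: intersection lies outside the first quadrant.
almonds + kidney beans with both tight: 2.66 servings and 0.4201 servings → $2.18.
So the least-cost plan costs $2.18.

$2.18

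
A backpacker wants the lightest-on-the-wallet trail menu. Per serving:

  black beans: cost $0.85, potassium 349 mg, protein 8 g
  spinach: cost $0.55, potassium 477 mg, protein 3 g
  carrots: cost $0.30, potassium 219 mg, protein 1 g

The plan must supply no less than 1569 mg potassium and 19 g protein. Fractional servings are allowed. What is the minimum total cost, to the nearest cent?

A basic optimal solution has at most two foods positive. Try each food alone and each pair with both targets met exactly.
black beans only: max(1569/349, 19/8) = 4.496 servings → $3.82.
spinach only: max(1569/477, 19/3) = 6.333 servings → $3.48.
carrots only: max(1569/219, 19/1) = 19 servings → $5.70.
black beans + spinach with both tight: 1.573 servings and 2.138 servings → $2.51.
black beans + carrots with both tight: 1.847 servings and 4.22 servings → $2.84.
spinach + carrots: the both-tight solution has a negative serving — not a feasible corner.
So the least-cost plan costs $2.51.

$2.51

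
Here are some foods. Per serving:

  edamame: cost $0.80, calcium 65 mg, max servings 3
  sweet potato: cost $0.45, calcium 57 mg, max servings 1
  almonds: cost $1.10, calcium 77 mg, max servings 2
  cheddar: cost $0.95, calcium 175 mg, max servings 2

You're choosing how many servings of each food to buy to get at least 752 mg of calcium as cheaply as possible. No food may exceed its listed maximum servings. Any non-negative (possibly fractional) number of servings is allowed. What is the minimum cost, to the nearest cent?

$6.89

Cost per mg of calcium: cheddar $0.0054, sweet potato $0.0079, edamame $0.0123, almonds $0.0143.
Take 2 servings of cheddar: +350.0 mg calcium for $1.90 (total $1.90, still need 402.0 mg).
Take 1 serving of sweet potato: +57.0 mg calcium for $0.45 (total $2.35, still need 345.0 mg).
Take 3 servings of edamame: +195.0 mg calcium for $2.40 (total $4.75, still need 150.0 mg).
Take 1.948 servings of almonds: +150.0 mg calcium for $2.14 (total $6.89, still need 0.0 mg).
Filling from the cheapest source first is optimal under one linear minimum: $6.89.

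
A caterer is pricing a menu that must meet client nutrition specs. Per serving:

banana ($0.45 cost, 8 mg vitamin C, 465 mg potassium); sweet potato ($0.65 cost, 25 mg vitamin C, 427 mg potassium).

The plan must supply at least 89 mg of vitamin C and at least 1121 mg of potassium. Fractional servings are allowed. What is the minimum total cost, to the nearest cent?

$2.31

An LP optimum is at a vertex; with two nutrient constraints at most two foods are used. Check each candidate.
banana only: max(89/8, 1121/465) = 11.12 servings → $5.01.
sweet potato only: max(89/25, 1121/427) = 3.56 servings → $2.31.
banana + sweet potato: intersection lies outside the first quadrant.
The minimum over all feasible corners is $2.31.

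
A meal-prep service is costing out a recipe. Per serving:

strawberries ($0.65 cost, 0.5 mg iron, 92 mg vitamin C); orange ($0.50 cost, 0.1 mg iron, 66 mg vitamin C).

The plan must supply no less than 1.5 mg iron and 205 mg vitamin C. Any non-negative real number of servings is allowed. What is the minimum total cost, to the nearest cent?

A basic optimal solution has at most two foods positive. Try each food alone and each pair with both targets met exactly.
strawberries only: max(1.5/0.5, 205/92) = 3 servings → $1.95.
orange only: max(1.5/0.1, 205/66) = 15 servings → $7.50.
strawberries + orange: intersection lies outside the first quadrant.
The minimum over all feasible corners is $1.95.

$1.95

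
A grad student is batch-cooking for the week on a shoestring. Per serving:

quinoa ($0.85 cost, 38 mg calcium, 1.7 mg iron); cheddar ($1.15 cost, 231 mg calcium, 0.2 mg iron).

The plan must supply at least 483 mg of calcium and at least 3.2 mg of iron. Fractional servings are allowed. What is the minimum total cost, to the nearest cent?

$3.51

For a min-cost LP with two ≥-constraints, a basic feasible solution has at most two positive variables.
quinoa only: max(483/38, 3.2/1.7) = 12.71 servings → $10.80.
cheddar only: max(483/231, 3.2/0.2) = 16 servings → $18.40.
quinoa + cheddar with both tight: 1.669 servings and 1.816 servings → $3.51.
The minimum over all feasible corners is $3.51.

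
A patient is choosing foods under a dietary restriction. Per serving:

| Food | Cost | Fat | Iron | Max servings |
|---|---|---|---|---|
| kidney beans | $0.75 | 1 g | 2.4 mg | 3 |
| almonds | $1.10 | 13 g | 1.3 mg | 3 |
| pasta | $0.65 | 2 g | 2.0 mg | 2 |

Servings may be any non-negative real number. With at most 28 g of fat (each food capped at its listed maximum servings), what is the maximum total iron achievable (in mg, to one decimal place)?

13.3 mg

Iron per g fat: kidney beans 2.4, pasta 1, almonds 0.1.
Take 3 servings of kidney beans: uses 3 g fat, +7.2 mg iron (running total 7.2 mg).
Take 2 servings of pasta: uses 4 g fat, +4.0 mg iron (running total 11.2 mg).
Take 1.615 servings of almonds: uses 21 g fat, +2.1 mg iron (running total 13.3 mg).
Filling greedily by iron-per-g fat is optimal for one linear limit, giving 13.3 mg.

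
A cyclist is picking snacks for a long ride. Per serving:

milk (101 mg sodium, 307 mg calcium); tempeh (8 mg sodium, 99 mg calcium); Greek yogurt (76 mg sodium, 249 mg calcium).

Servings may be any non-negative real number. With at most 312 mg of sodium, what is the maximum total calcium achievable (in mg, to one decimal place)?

Calcium per mg sodium: tempeh 12.38, Greek yogurt 3.276, milk 3.04.
With no serving limits, spend the whole sodium allowance on tempeh: 312 mg / 8 mg × 99 mg = 3861.0 mg.

3861.0 mg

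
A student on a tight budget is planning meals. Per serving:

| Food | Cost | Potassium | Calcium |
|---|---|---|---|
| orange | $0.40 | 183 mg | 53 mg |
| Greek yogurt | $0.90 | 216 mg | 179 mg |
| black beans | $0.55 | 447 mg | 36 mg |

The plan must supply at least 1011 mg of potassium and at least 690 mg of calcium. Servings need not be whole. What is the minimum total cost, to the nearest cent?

For a min-cost LP with two ≥-constraints, a basic feasible solution has at most two positive variables.
orange only: max(1011/183, 690/53) = 13.02 servings → $5.21.
Greek yogurt only: max(1011/216, 690/179) = 4.681 servings → $4.21.
black beans only: max(1011/447, 690/36) = 19.17 servings → $10.54.
orange + Greek yogurt with both tight: 1.498 servings and 3.411 servings → $3.67.
orange + black beans: intersection lies outside the first quadrant.
Greek yogurt + black beans with both tight: 3.766 servings and 0.442 servings → $3.63.
The minimum over all feasible corners is $3.63.

$3.63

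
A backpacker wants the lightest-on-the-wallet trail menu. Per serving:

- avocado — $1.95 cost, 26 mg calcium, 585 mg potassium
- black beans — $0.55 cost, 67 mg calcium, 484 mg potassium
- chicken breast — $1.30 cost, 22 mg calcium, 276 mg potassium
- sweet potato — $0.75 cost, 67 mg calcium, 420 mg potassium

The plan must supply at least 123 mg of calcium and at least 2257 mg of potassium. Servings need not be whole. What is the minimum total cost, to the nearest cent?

Check every corner: each single food scaled to meet both minima, and each pair solved so both constraints bind.
avocado only: max(123/26, 2257/585) = 4.731 servings → $9.22.
black beans only: max(123/67, 2257/484) = 4.663 servings → $2.56.
chicken breast only: max(123/22, 2257/276) = 8.178 servings → $10.63.
sweet potato only: max(123/67, 2257/420) = 5.374 servings → $4.03.
avocado + black beans with both tight: 3.445 servings and 0.4988 servings → $6.99.
avocado + chicken breast with both tight: 2.758 servings and 2.331 servings → $8.41.
avocado + sweet potato with both tight: 3.521 servings and 0.4694 servings → $7.22.
black beans + chicken breast: the both-tight solution has a negative serving — not a feasible corner.
black beans + sweet potato: intersection lies outside the first quadrant.
chicken breast + sweet potato: the both-tight solution has a negative serving — not a feasible corner.
The minimum over all feasible corners is $2.56.

$2.56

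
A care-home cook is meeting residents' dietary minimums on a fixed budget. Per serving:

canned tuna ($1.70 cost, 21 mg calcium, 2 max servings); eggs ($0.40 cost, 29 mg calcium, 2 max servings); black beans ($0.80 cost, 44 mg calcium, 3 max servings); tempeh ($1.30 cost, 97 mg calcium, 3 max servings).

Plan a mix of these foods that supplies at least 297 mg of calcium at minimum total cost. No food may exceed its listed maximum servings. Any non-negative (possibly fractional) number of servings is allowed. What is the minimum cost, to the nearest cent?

Cost per mg of calcium: tempeh $0.0134, eggs $0.0138, black beans $0.0182, canned tuna $0.0810.
Take 3 servings of tempeh: +291.0 mg calcium for $3.90 (total $3.90, still need 6.0 mg).
Take 0.2069 servings of eggs: +6.0 mg calcium for $0.08 (total $3.98, still need 0.0 mg).
Greedy by cheapest-per-mg is optimal for a single linear constraint, so the minimum cost is $3.98.

$3.98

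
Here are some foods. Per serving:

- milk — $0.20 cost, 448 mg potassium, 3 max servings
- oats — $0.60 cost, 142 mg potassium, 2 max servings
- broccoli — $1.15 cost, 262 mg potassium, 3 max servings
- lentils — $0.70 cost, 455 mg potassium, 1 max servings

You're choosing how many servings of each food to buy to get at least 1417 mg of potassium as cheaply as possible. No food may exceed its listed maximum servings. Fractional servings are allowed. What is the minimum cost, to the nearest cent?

$0.71

Cost per mg of potassium: milk $0.0004, lentils $0.0015, oats $0.0042, broccoli $0.0044.
Take 3 servings of milk: +1344.0 mg potassium for $0.60 (total $0.60, still need 73.0 mg).
Take 0.1604 servings of lentils: +73.0 mg potassium for $0.11 (total $0.71, still need 0.0 mg).
Greedy by cheapest-per-mg is optimal for a single linear constraint, so the minimum cost is $0.71.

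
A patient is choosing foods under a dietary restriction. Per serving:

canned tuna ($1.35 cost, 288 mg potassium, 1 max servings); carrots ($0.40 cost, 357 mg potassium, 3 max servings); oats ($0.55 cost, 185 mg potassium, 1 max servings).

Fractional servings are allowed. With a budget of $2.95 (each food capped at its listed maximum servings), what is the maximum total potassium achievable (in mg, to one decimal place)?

Potassium per dollar: carrots 892.5, oats 336.4, canned tuna 213.3.
Take 3 servings of carrots: spends $1.20, +1071.0 mg potassium (running total 1071.0 mg).
Take 1 serving of oats: spends $0.55, +185.0 mg potassium (running total 1256.0 mg).
Take 0.8889 servings of canned tuna: spends $1.20, +256.0 mg potassium (running total 1512.0 mg).
Greedy by best ratio exhausts the cost allowance optimally: 1512.0 mg.

1512.0 mg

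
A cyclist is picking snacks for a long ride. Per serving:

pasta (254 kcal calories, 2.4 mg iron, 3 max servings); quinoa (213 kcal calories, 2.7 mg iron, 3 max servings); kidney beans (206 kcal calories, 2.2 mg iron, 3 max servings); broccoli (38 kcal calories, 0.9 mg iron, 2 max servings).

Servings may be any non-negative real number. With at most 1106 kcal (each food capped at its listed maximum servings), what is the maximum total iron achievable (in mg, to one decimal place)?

Iron per kcal: broccoli 0.02368, quinoa 0.01268, kidney beans 0.01068, pasta 0.009449.
Take 2 servings of broccoli: uses 76 kcal, +1.8 mg iron (running total 1.8 mg).
Take 3 servings of quinoa: uses 639 kcal, +8.1 mg iron (running total 9.9 mg).
Take 1.898 servings of kidney beans: uses 391 kcal, +4.2 mg iron (running total 14.1 mg).
Filling greedily by iron-per-kcal is optimal for one linear limit, giving 14.1 mg.

14.1 mg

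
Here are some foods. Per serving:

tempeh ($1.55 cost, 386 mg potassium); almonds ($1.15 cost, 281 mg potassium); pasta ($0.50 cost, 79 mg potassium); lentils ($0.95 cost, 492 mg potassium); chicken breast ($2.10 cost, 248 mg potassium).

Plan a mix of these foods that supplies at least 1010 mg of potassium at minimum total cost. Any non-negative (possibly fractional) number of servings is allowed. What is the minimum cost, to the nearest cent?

$1.95

Cost per mg of potassium: lentils $0.0019, tempeh $0.0040, almonds $0.0041, pasta $0.0063, chicken breast $0.0085.
With no serving limits, use only lentils: 1010 mg / 492 mg = 2.053 servings × $0.95 = $1.95.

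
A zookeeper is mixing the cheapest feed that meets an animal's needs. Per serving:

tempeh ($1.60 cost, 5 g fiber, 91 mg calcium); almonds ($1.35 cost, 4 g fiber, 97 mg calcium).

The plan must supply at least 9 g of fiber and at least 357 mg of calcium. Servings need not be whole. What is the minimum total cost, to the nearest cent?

With two linear requirements the optimum uses one or two foods; enumerate the corners.
tempeh only: max(9/5, 357/91) = 3.923 servings → $6.28.
almonds only: max(9/4, 357/97) = 3.68 servings → $4.97.
tempeh + almonds: the both-tight solution has a negative serving — not a feasible corner.
The minimum over all feasible corners is $4.97.

$4.97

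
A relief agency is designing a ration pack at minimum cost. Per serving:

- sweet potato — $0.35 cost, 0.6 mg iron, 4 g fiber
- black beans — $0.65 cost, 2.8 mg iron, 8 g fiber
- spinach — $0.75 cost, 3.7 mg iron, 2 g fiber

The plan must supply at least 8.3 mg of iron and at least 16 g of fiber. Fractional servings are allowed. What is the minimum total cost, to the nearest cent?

$1.83

With two linear requirements the optimum uses one or two foods; enumerate the corners.
sweet potato only: max(8.3/0.6, 16/4) = 13.83 servings → $4.84.
black beans only: max(8.3/2.8, 16/8) = 2.964 servings → $1.93.
spinach only: max(8.3/3.7, 16/2) = 8 servings → $6.00.
sweet potato + black beans: intersection lies outside the first quadrant.
sweet potato + spinach with both tight: 3.132 servings and 1.735 servings → $2.40.
black beans + spinach with both tight: 1.775 servings and 0.9 servings → $1.83.
Cheapest feasible corner: $1.83.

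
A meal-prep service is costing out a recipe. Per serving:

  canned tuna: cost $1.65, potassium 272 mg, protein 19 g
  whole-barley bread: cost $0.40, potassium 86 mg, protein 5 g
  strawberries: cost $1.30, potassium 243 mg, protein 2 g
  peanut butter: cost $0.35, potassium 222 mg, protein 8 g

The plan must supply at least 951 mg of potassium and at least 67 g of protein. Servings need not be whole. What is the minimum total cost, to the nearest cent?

With two linear requirements the optimum uses one or two foods; enumerate the corners.
canned tuna only: max(951/272, 67/19) = 3.526 servings → $5.82.
whole-barley bread only: max(951/86, 67/5) = 13.4 servings → $5.36.
strawberries only: max(951/243, 67/2) = 33.5 servings → $43.55.
peanut butter only: max(951/222, 67/8) = 8.375 servings → $2.93.
canned tuna + whole-barley bread with both targets exact would need a negative amount; discard.
canned tuna + strawberries with both targets exact would need a negative amount; discard.
canned tuna + peanut butter with both targets exact would need a negative amount; discard.
whole-barley bread + strawberries: intersection lies outside the first quadrant.
whole-barley bread + peanut butter: the both-tight solution has a negative serving — not a feasible corner.
strawberries + peanut butter: intersection lies outside the first quadrant.
So the least-cost plan costs $2.93.

$2.93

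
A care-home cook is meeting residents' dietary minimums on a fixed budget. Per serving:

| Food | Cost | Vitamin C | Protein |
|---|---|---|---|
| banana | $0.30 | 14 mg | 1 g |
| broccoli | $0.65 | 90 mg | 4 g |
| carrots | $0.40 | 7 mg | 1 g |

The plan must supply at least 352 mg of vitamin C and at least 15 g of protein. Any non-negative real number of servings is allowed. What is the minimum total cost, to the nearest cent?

An LP optimum is at a vertex; with two nutrient constraints at most two foods are used. Check each candidate.
banana only: max(352/14, 15/1) = 25.14 servings → $7.54.
broccoli only: max(352/90, 15/4) = 3.911 servings → $2.54.
carrots only: max(352/7, 15/1) = 50.29 servings → $20.11.
banana + broccoli: the both-tight solution has a negative serving — not a feasible corner.
banana + carrots: intersection lies outside the first quadrant.
broccoli + carrots: intersection lies outside the first quadrant.
So the least-cost plan costs $2.54.

$2.54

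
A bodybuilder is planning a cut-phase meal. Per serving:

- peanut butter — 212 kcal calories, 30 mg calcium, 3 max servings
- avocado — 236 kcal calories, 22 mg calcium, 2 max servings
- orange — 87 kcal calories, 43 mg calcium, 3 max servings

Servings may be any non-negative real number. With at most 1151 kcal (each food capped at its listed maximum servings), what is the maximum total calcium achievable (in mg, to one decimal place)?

Calcium per kcal: orange 0.4943, peanut butter 0.1415, avocado 0.09322.
Take 3 servings of orange: uses 261 kcal, +129.0 mg calcium (running total 129.0 mg).
Take 3 servings of peanut butter: uses 636 kcal, +90.0 mg calcium (running total 219.0 mg).
Take 1.076 servings of avocado: uses 254 kcal, +23.7 mg calcium (running total 242.7 mg).
Filling greedily by calcium-per-kcal is optimal for one linear limit, giving 242.7 mg.

242.7 mg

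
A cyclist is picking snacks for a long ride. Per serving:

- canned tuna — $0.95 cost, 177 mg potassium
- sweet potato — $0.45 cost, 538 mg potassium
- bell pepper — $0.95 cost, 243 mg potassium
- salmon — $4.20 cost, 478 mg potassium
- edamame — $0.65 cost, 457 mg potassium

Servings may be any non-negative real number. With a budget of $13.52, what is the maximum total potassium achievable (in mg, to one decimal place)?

Potassium per dollar: sweet potato 1196, edamame 703.1, bell pepper 255.8, canned tuna 186.3, salmon 113.8.
With no serving limits, spend the whole cost allowance on sweet potato: $13.52 / $0.45 × 538 mg = 16163.9 mg.

16163.9 mg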